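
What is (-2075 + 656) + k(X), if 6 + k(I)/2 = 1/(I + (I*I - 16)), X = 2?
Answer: -7156/5 ≈ -1431.2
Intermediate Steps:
k(I) = -12 + 2/(-16 + I + I²) (k(I) = -12 + 2/(I + (I*I - 16)) = -12 + 2/(I + (I² - 16)) = -12 + 2/(I + (-16 + I²)) = -12 + 2/(-16 + I + I²))
(-2075 + 656) + k(X) = (-2075 + 656) + 2*(97 - 6*2 - 6*2²)/(-16 + 2 + 2²) = -1419 + 2*(97 - 12 - 6*4)/(-16 + 2 + 4) = -1419 + 2*(97 - 12 - 24)/(-10) = -1419 + 2*(-⅒)*61 = -1419 - 61/5 = -7156/5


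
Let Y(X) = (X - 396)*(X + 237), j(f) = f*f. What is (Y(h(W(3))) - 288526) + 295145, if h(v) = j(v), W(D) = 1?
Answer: -87391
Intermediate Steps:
j(f) = f²
h(v) = v²
Y(X) = (-396 + X)*(237 + X)
(Y(h(W(3))) - 288526) + 295145 = ((-93852 + (1²)² - 159*1²) - 288526) + 295145 = ((-93852 + 1² - 159*1) - 288526) + 295145 = ((-93852 + 1 - 159) - 288526) + 295145 = (-94010 - 288526) + 295145 = -382536 + 295145 = -87391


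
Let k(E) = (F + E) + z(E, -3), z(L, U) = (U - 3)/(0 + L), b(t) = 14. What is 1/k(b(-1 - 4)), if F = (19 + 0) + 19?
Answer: 7/361 ≈ 0.019391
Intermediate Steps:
z(L, U) = (-3 + U)/L
F = 38 (F = 19 + 19 = 38)
k(E) = 38 + E - 6/E (k(E) = (38 + E) + (-3 - 3)/E = (38 + E) - 6/E = 38 + E - 6/E)
1/k(b(-1 - 4)) = 1/(38 + 14 - 6/14) = 1/(38 + 14 - 6*1/14) = 1/(38 + 14 - 3/7) = 1/(361/7) = 7/361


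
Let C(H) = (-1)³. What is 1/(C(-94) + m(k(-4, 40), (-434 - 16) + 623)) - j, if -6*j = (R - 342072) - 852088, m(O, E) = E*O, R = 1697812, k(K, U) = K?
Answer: 58171805/693 ≈ 83942.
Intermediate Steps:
C(H) = -1
j = -83942 (j = -((1697812 - 342072) - 852088)/6 = -(1355740 - 852088)/6 = -⅙*503652 = -83942)
1/(C(-94) + m(k(-4, 40), (-434 - 16) + 623)) - j = 1/(-1 + ((-434 - 16) + 623)*(-4)) - 1*(-83942) = 1/(-1 + (-450 + 623)*(-4)) + 83942 = 1/(-1 + 173*(-4)) + 83942 = 1/(-1 - 692) + 83942 = 1/(-693) + 83942 = -1/693 + 83942 = 58171805/693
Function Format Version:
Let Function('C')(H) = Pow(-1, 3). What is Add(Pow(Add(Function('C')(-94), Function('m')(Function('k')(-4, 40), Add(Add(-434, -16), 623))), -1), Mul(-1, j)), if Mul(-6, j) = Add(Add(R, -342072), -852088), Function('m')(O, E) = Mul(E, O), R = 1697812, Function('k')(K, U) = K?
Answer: Rational(58171805, 693) ≈ 83942.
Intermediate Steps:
Function('C')(H) = -1
j = -83942 (j = Mul(Rational(-1, 6), Add(Add(1697812, -342072), -852088)) = Mul(Rational(-1, 6), Add(1355740, -852088)) = Mul(Rational(-1, 6), 503652) = -83942)
Add(Pow(Add(Function('C')(-94), Function('m')(Function('k')(-4, 40), Add(Add(-434, -16), 623))), -1), Mul(-1, j)) = Add(Pow(Add(-1, Mul(Add(Add(-434, -16), 623), -4)), -1), Mul(-1, -83942)) = Add(Pow(Add(-1, Mul(Add(-450, 623), -4)), -1), 83942) = Add(Pow(Add(-1, Mul(173, -4)), -1), 83942) = Add(Pow(Add(-1, -692), -1), 83942) = Add(Pow(-693, -1), 83942) = Add(Rational(-1, 693), 83942) = Rational(58171805, 693)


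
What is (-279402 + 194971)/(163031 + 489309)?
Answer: -84431/652340 ≈ -0.12943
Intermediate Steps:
(-279402 + 194971)/(163031 + 489309) = -84431/652340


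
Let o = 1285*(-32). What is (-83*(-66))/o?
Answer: -2739/20560 ≈ -0.13322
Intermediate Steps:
o = -41120
(-83*(-66))/o = -83*(-66)/(-41120) = 5478*(-1/41120) = -2739/20560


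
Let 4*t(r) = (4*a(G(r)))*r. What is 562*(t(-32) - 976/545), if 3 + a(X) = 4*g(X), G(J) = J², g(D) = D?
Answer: -40117187552/545 ≈ -7.3609e+7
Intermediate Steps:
a(X) = -3 + 4*X
t(r) = r*(-12 + 16*r²)/4 (t(r) = ((4*(-3 + 4*r²))*r)/4 = ((-12 + 16*r²)*r)/4 = (r*(-12 + 16*r²))/4 = r*(-12 + 16*r²)/4)
562*(t(-32) - 976/545) = 562*(-32*(-3 + 4*(-32)²) - 976/545) = 562*(-32*(-3 + 4*1024) - 976*1/545) = 562*(-32*(-3 + 4096) - 976/545) = 562*(-32*4093 - 976/545) = 562*(-130976 - 976/545) = 562*(-71382896/545) = -40117187552/545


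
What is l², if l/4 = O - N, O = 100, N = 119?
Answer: 5776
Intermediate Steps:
l = -76 (l = 4*(100 - 1*119) = 4*(100 - 119) = 4*(-19) = -76)
l² = (-76)² = 5776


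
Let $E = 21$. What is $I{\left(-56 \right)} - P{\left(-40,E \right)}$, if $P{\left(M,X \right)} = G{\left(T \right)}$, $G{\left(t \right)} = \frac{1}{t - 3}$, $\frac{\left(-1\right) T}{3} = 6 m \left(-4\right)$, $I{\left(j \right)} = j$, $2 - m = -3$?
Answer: $- \frac{19993}{357} \approx -56.003$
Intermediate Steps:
$m = 5$ ($m = 2 - -3 = 2 + 3 = 5$)
$T = 360$ ($T = - 3 \cdot 6 \cdot 5 \left(-4\right) = - 3 \cdot 30 \left(-4\right) = \left(-3\right) \left(-120\right) = 360$)
$G{\left(t \right)} = \frac{1}{-3 + t}$
$P{\left(M,X \right)} = \frac{1}{357}$ ($P{\left(M,X \right)} = \frac{1}{-3 + 360} = \frac{1}{357}$)
$I{\left(-56 \right)} - P{\left(-40,E \right)} = -56 - \frac{1}{357} = - \frac{19993}{357}$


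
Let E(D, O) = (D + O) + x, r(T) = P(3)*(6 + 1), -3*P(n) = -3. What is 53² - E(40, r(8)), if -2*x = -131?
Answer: 5393/2 ≈ 2696.5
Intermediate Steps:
x = 131/2 (x = -½*(-131) = 131/2 ≈ 65.500)
P(n) = 1 (P(n) = -⅓*(-3) = 1)
r(T) = 7 (r(T) = 1*(6 + 1) = 1*7 = 7)
E(D, O) = 131/2 + D + O (E(D, O) = (D + O) + 131/2 = 131/2 + D + O)
53² - E(40, r(8)) = 53² - (131/2 + 40 + 7) = 2809 - 1*225/2 = 2809 - 225/2 = 5393/2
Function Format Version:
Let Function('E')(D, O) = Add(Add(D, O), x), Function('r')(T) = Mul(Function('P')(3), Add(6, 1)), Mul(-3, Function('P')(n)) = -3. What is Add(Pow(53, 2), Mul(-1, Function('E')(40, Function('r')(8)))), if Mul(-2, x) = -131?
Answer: Rational(5393, 2) ≈ 2696.5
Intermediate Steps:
x = Rational(131, 2) (x = Mul(Rational(-1, 2), -131) = Rational(131, 2) ≈ 65.500)
Function('P')(n) = 1 (Function('P')(n) = Mul(Rational(-1, 3), -3) = 1)
Function('r')(T) = 7 (Function('r')(T) = Mul(1, Add(6, 1)) = Mul(1, 7) = 7)
Function('E')(D, O) = Add(Rational(131, 2), D, O) (Function('E')(D, O) = Add(Add(D, O), Rational(131, 2)) = Add(Rational(131, 2), D, O))
Add(Pow(53, 2), Mul(-1, Function('E')(40, Function('r')(8)))) = Add(Pow(53, 2), Mul(-1, Add(Rational(131, 2), 40, 7))) = Add(2809, Mul(-1, Rational(225, 2))) = Add(2809, Rational(-225, 2)) = Rational(5393, 2)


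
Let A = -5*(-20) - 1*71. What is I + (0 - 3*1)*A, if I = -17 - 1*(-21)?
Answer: -83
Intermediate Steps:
A = 29 (A = 100 - 71 = 29)
I = 4 (I = -17 + 21 = 4)
I + (0 - 3*1)*A = 4 + (0 - 3*1)*29 = 4 + (0 - 3)*29 = 4 - 3*29 = 4 - 87 = -83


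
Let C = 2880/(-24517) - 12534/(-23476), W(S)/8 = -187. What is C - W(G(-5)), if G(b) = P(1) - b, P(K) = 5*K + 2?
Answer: 430639539415/287780546 ≈ 1496.4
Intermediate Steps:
P(K) = 2 + 5*K
G(b) = 7 - b (G(b) = (2 + 5*1) - b = (2 + 5) - b = 7 - b)
W(S) = -1496 (W(S) = 8*(-187) = -1496)
C = 119842599/287780546 (C = 2880*(-1/24517) - 12534*(-1/23476) = -2880/24517 + 6267/11738 = 119842599/287780546 ≈ 0.41644)
C - W(G(-5)) = 119842599/287780546 - 1*(-1496) = 119842599/287780546 + 1496 = 430639539415/287780546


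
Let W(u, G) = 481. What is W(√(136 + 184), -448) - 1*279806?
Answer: -279325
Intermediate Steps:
W(√(136 + 184), -448) - 1*279806 = 481 - 1*279806 = 481 - 279806 = -279325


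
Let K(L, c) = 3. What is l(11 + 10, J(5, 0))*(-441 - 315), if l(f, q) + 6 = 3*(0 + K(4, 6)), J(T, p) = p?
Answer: -2268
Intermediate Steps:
l(f, q) = 3 (l(f, q) = -6 + 3*(0 + 3) = -6 + 3*3 = -6 + 9 = 3)
l(11 + 10, J(5, 0))*(-441 - 315) = 3*(-441 - 315) = 3*(-756) = -2268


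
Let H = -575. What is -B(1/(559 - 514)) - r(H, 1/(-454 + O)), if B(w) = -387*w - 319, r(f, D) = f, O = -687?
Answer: 4513/5 ≈ 902.60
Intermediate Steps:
B(w) = -319 - 387*w
-B(1/(559 - 514)) - r(H, 1/(-454 + O)) = -(-319 - 387/(559 - 514)) - 1*(-575) = -(-319 - 387/45) + 575 = -(-319 - 387*1/45) + 575 = -(-319 - 43/5) + 575 = -1*(-1638/5) + 575 = 1638/5 + 575 = 4513/5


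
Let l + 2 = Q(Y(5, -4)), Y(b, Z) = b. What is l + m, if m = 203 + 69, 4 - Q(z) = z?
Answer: 269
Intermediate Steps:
Q(z) = 4 - z
l = -3 (l = -2 + (4 - 1*5) = -2 + (4 - 5) = -2 - 1 = -3)
m = 272
l + m = -3 + 272 = 269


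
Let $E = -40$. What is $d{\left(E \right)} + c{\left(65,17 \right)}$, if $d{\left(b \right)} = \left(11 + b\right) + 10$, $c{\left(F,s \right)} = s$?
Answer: $-2$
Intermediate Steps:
$d{\left(b \right)} = 21 + b$
$d{\left(E \right)} + c{\left(65,17 \right)} = \left(21 - 40\right) + 17 = -19 + 17 = -2$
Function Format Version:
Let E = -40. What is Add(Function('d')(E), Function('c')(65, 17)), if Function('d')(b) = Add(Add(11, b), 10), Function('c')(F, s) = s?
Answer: -2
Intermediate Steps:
Function('d')(b) = Add(21, b)
Add(Function('d')(E), Function('c')(65, 17)) = Add(Add(21, -40), 17) = Add(-19, 17) = -2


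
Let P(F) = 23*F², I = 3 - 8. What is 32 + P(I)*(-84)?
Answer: -48268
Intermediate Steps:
I = -5
32 + P(I)*(-84) = 32 + (23*(-5)²)*(-84) = 32 + (23*25)*(-84) = 32 + 575*(-84) = 32 - 48300 = -48268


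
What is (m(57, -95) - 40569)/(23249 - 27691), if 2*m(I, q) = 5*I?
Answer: 80853/8884 ≈ 9.1010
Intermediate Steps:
m(I, q) = 5*I/2 (m(I, q) = (5*I)/2 = 5*I/2)
(m(57, -95) - 40569)/(23249 - 27691) = ((5/2)*57 - 40569)/(23249 - 27691) = (285/2 - 40569)/(-4442) = -80853/2*(-1/4442) = 80853/8884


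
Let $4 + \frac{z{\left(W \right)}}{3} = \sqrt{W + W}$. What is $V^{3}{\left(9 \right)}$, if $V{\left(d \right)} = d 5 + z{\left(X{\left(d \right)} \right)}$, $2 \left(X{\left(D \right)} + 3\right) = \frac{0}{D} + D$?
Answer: $38610 + 9882 \sqrt{3} \approx 55726.0$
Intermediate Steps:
$X{\left(D \right)} = -3 + \frac{D}{2}$ ($X{\left(D \right)} = -3 + \frac{\frac{0}{D} + D}{2} = -3 + \frac{0 + D}{2} = -3 + \frac{D}{2}$)
$z{\left(W \right)} = -12 + 3 \sqrt{2} \sqrt{W}$ ($z{\left(W \right)} = -12 + 3 \sqrt{W + W} = -12 + 3 \sqrt{2 W} = -12 + 3 \sqrt{2} \sqrt{W}$)
$V{\left(d \right)} = -12 + 5 d + 3 \sqrt{2} \sqrt{-3 + \frac{d}{2}}$ ($V{\left(d \right)} = d 5 + \left(-12 + 3 \sqrt{2} \sqrt{-3 + \frac{d}{2}}\right) = 5 d + \left(-12 + 3 \sqrt{2} \sqrt{-3 + \frac{d}{2}}\right) = -12 + 5 d + 3 \sqrt{2} \sqrt{-3 + \frac{d}{2}}$)
$V^{3}{\left(9 \right)} = \left(-12 + 3 \sqrt{-6 + 9} + 5 \cdot 9\right)^{3} = \left(-12 + 3 \sqrt{3} + 45\right)^{3} = \left(33 + 3 \sqrt{3}\right)^{3}$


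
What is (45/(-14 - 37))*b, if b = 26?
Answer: -390/17 ≈ -22.941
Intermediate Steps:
(45/(-14 - 37))*b = (45/(-14 - 37))*26 = (45/(-51))*26 = -1/51*45*26 = -15/17*26 = -390/17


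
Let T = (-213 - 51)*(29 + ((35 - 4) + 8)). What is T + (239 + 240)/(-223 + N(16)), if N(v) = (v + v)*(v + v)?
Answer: -14379073/801 ≈ -17951.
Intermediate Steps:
N(v) = 4*v² (N(v) = (2*v)*(2*v) = 4*v²)
T = -17952 (T = -264*(29 + (31 + 8)) = -264*(29 + 39) = -264*68 = -17952)
T + (239 + 240)/(-223 + N(16)) = -17952 + (239 + 240)/(-223 + 4*16²) = -17952 + 479/(-223 + 4*256) = -17952 + 479/(-223 + 1024) = -17952 + 479/801 = -14379073/801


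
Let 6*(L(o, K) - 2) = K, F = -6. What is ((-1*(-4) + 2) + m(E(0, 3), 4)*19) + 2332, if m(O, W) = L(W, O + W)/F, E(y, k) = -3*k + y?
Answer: 84035/36 ≈ 2334.3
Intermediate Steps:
E(y, k) = y - 3*k
L(o, K) = 2 + K/6
m(O, W) = -⅓ - O/36 - W/36 (m(O, W) = (2 + (O + W)/6)/(-6) = (2 + (O/6 + W/6))*(-⅙) = (2 + O/6 + W/6)*(-⅙) = -⅓ - O/36 - W/36)
((-1*(-4) + 2) + m(E(0, 3), 4)*19) + 2332 = ((-1*(-4) + 2) + (-⅓ - (0 - 3*3)/36 - 1/36*4)*19) + 2332 = ((4 + 2) + (-⅓ - (0 - 9)/36 - ⅑)*19) + 2332 = (6 + (-⅓ - 1/36*(-9) - ⅑)*19) + 2332 = (6 + (-⅓ + ¼ - ⅑)*19) + 2332 = (6 - 7/36*19) + 2332 = (6 - 133/36) + 2332 = 83/36 + 2332 = 84035/36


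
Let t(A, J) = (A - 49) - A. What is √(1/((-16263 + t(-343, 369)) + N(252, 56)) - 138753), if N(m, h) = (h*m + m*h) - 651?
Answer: 2*I*√4398821176963/11261 ≈ 372.5*I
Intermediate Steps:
t(A, J) = -49 (t(A, J) = (-49 + A) - A = -49)
N(m, h) = -651 + 2*h*m (N(m, h) = (h*m + h*m) - 651 = 2*h*m - 651 = -651 + 2*h*m)
√(1/((-16263 + t(-343, 369)) + N(252, 56)) - 138753) = √(1/((-16263 - 49) + (-651 + 2*56*252)) - 138753) = √(1/(-16312 + (-651 + 28224)) - 138753) = √(1/(-16312 + 27573) - 138753) = √(1/11261 - 138753) = √(-1562497532/11261) = 2*I*√4398821176963/11261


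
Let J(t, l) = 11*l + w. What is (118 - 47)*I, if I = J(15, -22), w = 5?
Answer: -16827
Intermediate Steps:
J(t, l) = 5 + 11*l (J(t, l) = 11*l + 5 = 5 + 11*l)
I = -237 (I = 5 + 11*(-22) = 5 - 242 = -237)
(118 - 47)*I = (118 - 47)*(-237) = 71*(-237) = -16827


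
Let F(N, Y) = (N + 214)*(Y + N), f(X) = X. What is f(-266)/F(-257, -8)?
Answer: -266/11395 ≈ -0.023344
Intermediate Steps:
F(N, Y) = (214 + N)*(N + Y)
f(-266)/F(-257, -8) = -266/((-257)² + 214*(-257) + 214*(-8) - 257*(-8)) = -266/(66049 - 54998 - 1712 + 2056) = -266/11395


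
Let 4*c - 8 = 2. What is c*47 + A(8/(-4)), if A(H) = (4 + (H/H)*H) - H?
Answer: 243/2 ≈ 121.50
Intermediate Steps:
c = 5/2 (c = 2 + (1/4)*2 = 2 + 1/2 = 5/2 ≈ 2.5000)
A(H) = 4 (A(H) = (4 + 1*H) - H = (4 + H) - H = 4)
c*47 + A(8/(-4)) = (5/2)*47 + 4 = 235/2 + 4 = 243/2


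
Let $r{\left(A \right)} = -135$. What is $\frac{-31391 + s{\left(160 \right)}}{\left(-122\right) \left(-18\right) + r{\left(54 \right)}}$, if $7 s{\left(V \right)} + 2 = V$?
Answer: $- \frac{73193}{4809} \approx -15.22$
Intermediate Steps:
$s{\left(V \right)} = - \frac{2}{7} + \frac{V}{7}$
$\frac{-31391 + s{\left(160 \right)}}{\left(-122\right) \left(-18\right) + r{\left(54 \right)}} = \frac{-31391 + \left(- \frac{2}{7} + \frac{1}{7} \cdot 160\right)}{\left(-122\right) \left(-18\right) - 135} = \frac{-31391 + \left(- \frac{2}{7} + \frac{160}{7}\right)}{2196 - 135} = \frac{-31391 + \frac{158}{7}}{2061} = \left(- \frac{219579}{7}\right) \frac{1}{2061} = - \frac{73193}{4809}$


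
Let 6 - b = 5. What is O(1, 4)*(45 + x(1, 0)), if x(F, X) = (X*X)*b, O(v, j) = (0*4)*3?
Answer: 0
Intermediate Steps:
O(v, j) = 0 (O(v, j) = 0*3 = 0)
b = 1 (b = 6 - 1*5 = 6 - 5 = 1)
x(F, X) = X**2 (x(F, X) = (X*X)*1 = X**2*1 = X**2)
O(1, 4)*(45 + x(1, 0)) = 0*(45 + 0**2) = 0*(45 + 0) = 0*45 = 0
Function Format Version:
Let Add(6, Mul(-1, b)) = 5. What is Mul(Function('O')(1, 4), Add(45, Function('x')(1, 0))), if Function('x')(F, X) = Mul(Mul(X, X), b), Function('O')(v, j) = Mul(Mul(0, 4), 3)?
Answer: 0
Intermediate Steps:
Function('O')(v, j) = 0 (Function('O')(v, j) = Mul(0, 3) = 0)
b = 1 (b = Add(6, Mul(-1, 5)) = Add(6, -5) = 1)
Function('x')(F, X) = Pow(X, 2) (Function('x')(F, X) = Mul(Mul(X, X), 1) = Mul(Pow(X, 2), 1) = Pow(X, 2))
Mul(Function('O')(1, 4), Add(45, Function('x')(1, 0))) = Mul(0, Add(45, Pow(0, 2))) = Mul(0, Add(45, 0)) = Mul(0, 45) = 0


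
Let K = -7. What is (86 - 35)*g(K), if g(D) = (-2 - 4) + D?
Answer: -663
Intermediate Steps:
g(D) = -6 + D
(86 - 35)*g(K) = (86 - 35)*(-6 - 7) = 51*(-13) = -663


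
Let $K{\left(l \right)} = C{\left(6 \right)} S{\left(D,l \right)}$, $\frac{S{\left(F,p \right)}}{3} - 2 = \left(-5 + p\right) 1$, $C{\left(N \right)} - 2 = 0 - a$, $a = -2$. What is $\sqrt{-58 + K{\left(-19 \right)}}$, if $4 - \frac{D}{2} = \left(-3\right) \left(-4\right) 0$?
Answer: $i \sqrt{322} \approx 17.944 i$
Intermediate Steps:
$D = 8$ ($D = 8 - 2 \left(-3\right) \left(-4\right) 0 = 8 - 2 \cdot 12 \cdot 0 = 8 - 0 = 8 + 0 = 8$)
$C{\left(N \right)} = 4$ ($C{\left(N \right)} = 2 + \left(0 - -2\right) = 2 + \left(0 + 2\right) = 2 + 2 = 4$)
$S{\left(F,p \right)} = -9 + 3 p$ ($S{\left(F,p \right)} = 6 + 3 \left(-5 + p\right) 1 = 6 + 3 \left(-5 + p\right) = 6 + \left(-15 + 3 p\right) = -9 + 3 p$)
$K{\left(l \right)} = -36 + 12 l$ ($K{\left(l \right)} = 4 \left(-9 + 3 l\right) = -36 + 12 l$)
$\sqrt{-58 + K{\left(-19 \right)}} = \sqrt{-58 + \left(-36 + 12 \left(-19\right)\right)} = \sqrt{-58 - 264} = \sqrt{-322} = i \sqrt{322}$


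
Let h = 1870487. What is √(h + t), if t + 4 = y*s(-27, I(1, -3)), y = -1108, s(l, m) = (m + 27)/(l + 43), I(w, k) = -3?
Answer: √1868821 ≈ 1367.0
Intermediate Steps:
s(l, m) = (27 + m)/(43 + l)
t = -1666 (t = -4 - 1108*(27 - 3)/(43 - 27) = -4 - 1108*24/16 = -4 - 277*24/4 = -4 - 1108*3/2 = -4 - 1662 = -1666)
√(h + t) = √(1870487 - 1666) = √1868821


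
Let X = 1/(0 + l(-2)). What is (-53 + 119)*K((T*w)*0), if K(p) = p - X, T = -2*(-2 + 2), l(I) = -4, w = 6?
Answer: 33/2 ≈ 16.500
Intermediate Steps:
X = -¼ (X = 1/(0 - 4) = 1/(-4) = -¼ ≈ -0.25000)
T = 0 (T = -2*0 = 0)
K(p) = ¼ + p (K(p) = p - 1*(-¼) = p + ¼ = ¼ + p)
(-53 + 119)*K((T*w)*0) = (-53 + 119)*(¼ + (0*6)*0) = 66*(¼ + 0*0) = 66*(¼ + 0) = 66*(¼) = 33/2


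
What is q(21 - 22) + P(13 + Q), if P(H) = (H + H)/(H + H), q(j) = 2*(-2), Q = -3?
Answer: -3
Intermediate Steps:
q(j) = -4
P(H) = 1 (P(H) = (2*H)/((2*H)) = (2*H)*(1/(2*H)) = 1)
q(21 - 22) + P(13 + Q) = -4 + 1 = -3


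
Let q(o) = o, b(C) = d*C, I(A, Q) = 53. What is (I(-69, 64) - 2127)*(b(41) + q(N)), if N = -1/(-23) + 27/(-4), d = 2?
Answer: -7183299/46 ≈ -1.5616e+5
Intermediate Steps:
b(C) = 2*C
N = -617/92 (N = -1*(-1/23) + 27*(-¼) = 1/23 - 27/4 = -617/92 ≈ -6.7065)
(I(-69, 64) - 2127)*(b(41) + q(N)) = (53 - 2127)*(2*41 - 617/92) = -2074*(82 - 617/92) = -2074*6927/92 = -7183299/46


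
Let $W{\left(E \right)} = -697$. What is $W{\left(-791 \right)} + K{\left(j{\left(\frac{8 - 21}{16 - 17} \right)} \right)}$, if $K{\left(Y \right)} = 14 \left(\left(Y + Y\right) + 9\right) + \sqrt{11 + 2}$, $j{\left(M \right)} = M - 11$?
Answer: $-515 + \sqrt{13} \approx -511.39$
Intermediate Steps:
$j{\left(M \right)} = -11 + M$ ($j{\left(M \right)} = M - 11 = -11 + M$)
$K{\left(Y \right)} = 126 + \sqrt{13} + 28 Y$ ($K{\left(Y \right)} = 14 \left(2 Y + 9\right) + \sqrt{13} = 14 \left(9 + 2 Y\right) + \sqrt{13} = \left(126 + 28 Y\right) + \sqrt{13} = 126 + \sqrt{13} + 28 Y$)
$W{\left(-791 \right)} + K{\left(j{\left(\frac{8 - 21}{16 - 17} \right)} \right)} = -697 + \left(126 + \sqrt{13} + 28 \left(-11 + \frac{8 - 21}{16 - 17}\right)\right) = -697 + \left(126 + \sqrt{13} + 28 \left(-11 - \frac{13}{-1}\right)\right) = -697 + \left(126 + \sqrt{13} + 28 \left(-11 - -13\right)\right) = -697 + \left(126 + \sqrt{13} + 28 \left(-11 + 13\right)\right) = -697 + \left(126 + \sqrt{13} + 28 \cdot 2\right) = -697 + \left(126 + \sqrt{13} + 56\right) = -697 + \left(182 + \sqrt{13}\right) = -515 + \sqrt{13}$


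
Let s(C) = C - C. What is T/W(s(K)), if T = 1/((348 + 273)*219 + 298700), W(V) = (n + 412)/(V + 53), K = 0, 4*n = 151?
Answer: 212/782023501 ≈ 2.7109e-7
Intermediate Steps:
n = 151/4 (n = (1/4)*151 = 151/4 ≈ 37.750)
s(C) = 0
W(V) = 1799/(4*(53 + V)) (W(V) = (151/4 + 412)/(V + 53) = 1799/(4*(53 + V)))
T = 1/434699 (T = 1/(621*219 + 298700) = 1/(135999 + 298700) = 1/434699 ≈ 2.3004e-6)
T/W(s(K)) = 1/(434699*((1799/(4*(53 + 0))))) = 1/(434699*(((1799/4)/53))) = 1/(434699*(((1799/4)*(1/53)))) = 1/(434699*(1799/212)) = (1/434699)*(212/1799) = 212/782023501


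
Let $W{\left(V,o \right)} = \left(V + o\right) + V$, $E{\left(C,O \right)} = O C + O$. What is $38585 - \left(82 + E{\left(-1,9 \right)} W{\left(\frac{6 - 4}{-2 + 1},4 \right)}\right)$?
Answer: $38503$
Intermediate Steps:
$E{\left(C,O \right)} = O + C O$ ($E{\left(C,O \right)} = C O + O = O + C O$)
$W{\left(V,o \right)} = o + 2 V$
$38585 - \left(82 + E{\left(-1,9 \right)} W{\left(\frac{6 - 4}{-2 + 1},4 \right)}\right) = 38585 - \left(82 + 9 \left(1 - 1\right) \left(4 + 2 \frac{6 - 4}{-2 + 1}\right)\right) = 38585 - \left(82 + 9 \cdot 0 \left(4 + 2 \frac{2}{-1}\right)\right) = 38585 - \left(82 + 0 \left(4 + 2 \cdot 2 \left(-1\right)\right)\right) = 38585 - \left(82 + 0 \left(4 + 2 \left(-2\right)\right)\right) = 38585 - \left(82 + 0 \left(4 - 4\right)\right) = 38585 - \left(82 + 0 \cdot 0\right) = 38585 - \left(82 + 0\right) = 38585 - 82 = 38503$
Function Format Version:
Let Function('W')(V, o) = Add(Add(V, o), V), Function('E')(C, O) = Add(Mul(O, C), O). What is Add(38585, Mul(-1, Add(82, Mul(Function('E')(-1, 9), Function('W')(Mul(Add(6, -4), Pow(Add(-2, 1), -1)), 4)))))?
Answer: 38503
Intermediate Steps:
Function('E')(C, O) = Add(O, Mul(C, O)) (Function('E')(C, O) = Add(Mul(C, O), O) = Add(O, Mul(C, O)))
Function('W')(V, o) = Add(o, Mul(2, V))
Add(38585, Mul(-1, Add(82, Mul(Function('E')(-1, 9), Function('W')(Mul(Add(6, -4), Pow(Add(-2, 1), -1)), 4))))) = Add(38585, Mul(-1, Add(82, Mul(Mul(9, Add(1, -1)), Add(4, Mul(2, Mul(Add(6, -4), Pow(Add(-2, 1), -1)))))))) = Add(38585, Mul(-1, Add(82, Mul(Mul(9, 0), Add(4, Mul(2, Mul(2, Pow(-1, -1)))))))) = Add(38585, Mul(-1, Add(82, Mul(0, Add(4, Mul(2, Mul(2, -1))))))) = Add(38585, Mul(-1, Add(82, Mul(0, Add(4, Mul(2, -2)))))) = Add(38585, Mul(-1, Add(82, Mul(0, Add(4, -4))))) = Add(38585, Mul(-1, Add(82, Mul(0, 0)))) = Add(38585, Mul(-1, Add(82, 0))) = Add(38585, Mul(-1, 82)) = Add(38585, -82) = 38503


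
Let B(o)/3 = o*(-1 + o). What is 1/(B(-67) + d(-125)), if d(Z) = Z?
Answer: 1/13543 ≈ 7.3839e-5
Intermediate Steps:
B(o) = 3*o*(-1 + o) (B(o) = 3*(o*(-1 + o)) = 3*o*(-1 + o))
1/(B(-67) + d(-125)) = 1/(3*(-67)*(-1 - 67) - 125) = 1/(3*(-67)*(-68) - 125) = 1/(13668 - 125) = 1/13543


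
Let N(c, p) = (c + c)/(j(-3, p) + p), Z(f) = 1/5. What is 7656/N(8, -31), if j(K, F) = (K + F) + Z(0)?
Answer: -155034/5 ≈ -31007.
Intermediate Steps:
Z(f) = ⅕
j(K, F) = ⅕ + F + K (j(K, F) = (K + F) + ⅕ = (F + K) + ⅕ = ⅕ + F + K)
N(c, p) = 2*c/(-14/5 + 2*p) (N(c, p) = (c + c)/((⅕ + p - 3) + p) = (2*c)/((-14/5 + p) + p) = (2*c)/(-14/5 + 2*p) = 2*c/(-14/5 + 2*p))
7656/N(8, -31) = 7656/((5*8/(-7 + 5*(-31)))) = 7656/((5*8/(-7 - 155))) = 7656/((5*8/(-162))) = 7656/((5*8*(-1/162))) = 7656/(-20/81) = 7656*(-81/20) = -155034/5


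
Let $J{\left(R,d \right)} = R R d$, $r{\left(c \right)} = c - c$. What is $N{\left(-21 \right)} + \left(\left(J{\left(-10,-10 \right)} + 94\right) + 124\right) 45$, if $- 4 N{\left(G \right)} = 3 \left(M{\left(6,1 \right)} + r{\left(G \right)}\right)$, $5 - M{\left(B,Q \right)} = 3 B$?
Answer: $- \frac{140721}{4} \approx -35180.0$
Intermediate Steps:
$r{\left(c \right)} = 0$
$M{\left(B,Q \right)} = 5 - 3 B$
$J{\left(R,d \right)} = d R^{2}$ ($J{\left(R,d \right)} = R^{2} d = d R^{2}$)
$N{\left(G \right)} = \frac{39}{4}$ ($N{\left(G \right)} = - \frac{3 \left(\left(5 - 18\right) + 0\right)}{4} = - \frac{3 \left(-13 + 0\right)}{4} = - \frac{3 \left(-13\right)}{4} = \left(- \frac{1}{4}\right) \left(-39\right) = \frac{39}{4}$)
$N{\left(-21 \right)} + \left(\left(J{\left(-10,-10 \right)} + 94\right) + 124\right) 45 = \frac{39}{4} + \left(\left(- 10 \left(-10\right)^{2} + 94\right) + 124\right) 45 = \frac{39}{4} + \left(\left(\left(-10\right) 100 + 94\right) + 124\right) 45 = \frac{39}{4} + \left(\left(-1000 + 94\right) + 124\right) 45 = \frac{39}{4} + \left(-906 + 124\right) 45 = \frac{39}{4} - 35190 = - \frac{140721}{4}$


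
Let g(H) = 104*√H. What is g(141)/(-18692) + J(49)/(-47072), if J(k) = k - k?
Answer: -26*√141/4673 ≈ -0.066067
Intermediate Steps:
J(k) = 0
g(141)/(-18692) + J(49)/(-47072) = (104*√141)/(-18692) + 0/(-47072) = (104*√141)*(-1/18692) + 0*(-1/47072) = -26*√141/4673 + 0 = -26*√141/4673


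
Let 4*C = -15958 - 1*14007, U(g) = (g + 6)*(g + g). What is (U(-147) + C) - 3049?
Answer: 123655/4 ≈ 30914.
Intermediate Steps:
U(g) = 2*g*(6 + g) (U(g) = (6 + g)*(2*g) = 2*g*(6 + g))
C = -29965/4 (C = (-15958 - 1*14007)/4 = (-15958 - 14007)/4 = (¼)*(-29965) = -29965/4 ≈ -7491.3)
(U(-147) + C) - 3049 = (2*(-147)*(6 - 147) - 29965/4) - 3049 = (2*(-147)*(-141) - 29965/4) - 3049 = (41454 - 29965/4) - 3049 = 135851/4 - 3049 = 123655/4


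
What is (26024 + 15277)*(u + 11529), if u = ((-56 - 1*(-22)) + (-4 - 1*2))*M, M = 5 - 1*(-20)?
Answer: 434858229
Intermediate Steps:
M = 25 (M = 5 + 20 = 25)
u = -1000 (u = ((-56 - 1*(-22)) + (-4 - 1*2))*25 = ((-56 + 22) + (-4 - 2))*25 = (-34 - 6)*25 = -40*25 = -1000)
(26024 + 15277)*(u + 11529) = (26024 + 15277)*(-1000 + 11529) = 41301*10529 = 434858229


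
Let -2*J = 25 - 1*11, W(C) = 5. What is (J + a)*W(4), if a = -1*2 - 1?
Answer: -50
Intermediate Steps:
J = -7 (J = -(25 - 1*11)/2 = -(25 - 11)/2 = -½*14 = -7)
a = -3 (a = -2 - 1 = -3)
(J + a)*W(4) = (-7 - 3)*5 = -10*5 = -50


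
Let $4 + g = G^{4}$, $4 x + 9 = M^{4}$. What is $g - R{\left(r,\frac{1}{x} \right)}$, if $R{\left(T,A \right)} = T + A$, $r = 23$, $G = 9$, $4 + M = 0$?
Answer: $\frac{1613894}{247} \approx 6534.0$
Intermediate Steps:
$M = -4$ ($M = -4 + 0 = -4$)
$x = \frac{247}{4}$ ($x = - \frac{9}{4} + \frac{\left(-4\right)^{4}}{4} = - \frac{9}{4} + \frac{1}{4} \cdot 256 = - \frac{9}{4} + 64 = \frac{247}{4} \approx 61.75$)
$g = 6557$ ($g = -4 + 9^{4} = -4 + 6561 = 6557$)
$R{\left(T,A \right)} = A + T$
$g - R{\left(r,\frac{1}{x} \right)} = 6557 - \left(\frac{1}{\frac{247}{4}} + 23\right) = 6557 - \left(\frac{4}{247} + 23\right) = 6557 - \frac{5685}{247} = \frac{1613894}{247}$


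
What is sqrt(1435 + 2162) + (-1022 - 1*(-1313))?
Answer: 291 + sqrt(3597) ≈ 350.98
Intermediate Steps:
sqrt(1435 + 2162) + (-1022 - 1*(-1313)) = sqrt(3597) + (-1022 + 1313) = sqrt(3597) + 291 = 291 + sqrt(3597)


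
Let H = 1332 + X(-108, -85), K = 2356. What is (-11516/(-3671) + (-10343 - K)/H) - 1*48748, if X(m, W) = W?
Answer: -223187780853/4577737 ≈ -48755.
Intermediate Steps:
H = 1247 (H = 1332 - 85 = 1247)
(-11516/(-3671) + (-10343 - K)/H) - 1*48748 = (-11516/(-3671) + (-10343 - 1*2356)/1247) - 1*48748 = (-11516*(-1/3671) + (-10343 - 2356)*(1/1247)) - 48748 = (11516/3671 - 12699*1/1247) - 48748 = (11516/3671 - 12699/1247) - 48748 = -32257577/4577737 - 48748 = -223187780853/4577737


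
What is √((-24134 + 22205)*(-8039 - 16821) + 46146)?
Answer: 63*√12094 ≈ 6928.3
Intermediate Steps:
√((-24134 + 22205)*(-8039 - 16821) + 46146) = √(-1929*(-24860) + 46146) = √(47954940 + 46146) = √48001086 = 63*√12094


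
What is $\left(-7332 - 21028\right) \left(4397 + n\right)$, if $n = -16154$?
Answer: $333428520$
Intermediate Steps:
$\left(-7332 - 21028\right) \left(4397 + n\right) = \left(-7332 - 21028\right) \left(4397 - 16154\right) = \left(-28360\right) \left(-11757\right) = 333428520$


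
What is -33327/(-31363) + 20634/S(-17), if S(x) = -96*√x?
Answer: 33327/31363 + 3439*I*√17/272 ≈ 1.0626 + 52.13*I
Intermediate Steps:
-33327/(-31363) + 20634/S(-17) = -33327/(-31363) + 20634/((-96*I*√17)) = -33327*(-1/31363) + 20634/((-96*I*√17)) = 33327/31363 + 20634/((-96*I*√17)) = 33327/31363 + 20634*(I*√17/1632) = 33327/31363 + 3439*I*√17/272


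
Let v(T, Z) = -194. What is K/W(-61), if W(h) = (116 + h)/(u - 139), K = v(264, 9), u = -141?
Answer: 10864/11 ≈ 987.64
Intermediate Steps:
K = -194
W(h) = -29/70 - h/280 (W(h) = (116 + h)/(-141 - 139) = (116 + h)/(-280) = (116 + h)*(-1/280) = -29/70 - h/280)
K/W(-61) = -194/(-29/70 - 1/280*(-61)) = -194/(-29/70 + 61/280) = -194/(-11/56) = -194*(-56/11) = 10864/11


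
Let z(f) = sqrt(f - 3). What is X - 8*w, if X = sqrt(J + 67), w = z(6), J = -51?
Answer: 4 - 8*sqrt(3) ≈ -9.8564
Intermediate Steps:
z(f) = sqrt(-3 + f)
w = sqrt(3) (w = sqrt(-3 + 6) = sqrt(3) ≈ 1.7320)
X = 4 (X = sqrt(-51 + 67) = sqrt(16) = 4)
X - 8*w = 4 - 8*sqrt(3)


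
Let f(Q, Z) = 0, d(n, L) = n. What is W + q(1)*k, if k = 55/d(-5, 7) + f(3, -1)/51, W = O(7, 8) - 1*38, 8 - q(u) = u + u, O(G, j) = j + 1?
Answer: -95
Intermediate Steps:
O(G, j) = 1 + j
q(u) = 8 - 2*u (q(u) = 8 - (u + u) = 8 - 2*u)
W = -29 (W = (1 + 8) - 1*38 = 9 - 38 = -29)
k = -11 (k = 55/(-5) + 0/51 = 55*(-1/5) + 0*(1/51) = -11 + 0 = -11)
W + q(1)*k = -29 + (8 - 2*1)*(-11) = -29 + (8 - 2)*(-11) = -29 + 6*(-11) = -29 - 66 = -95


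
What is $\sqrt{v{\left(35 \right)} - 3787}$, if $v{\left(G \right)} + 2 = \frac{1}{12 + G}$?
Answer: $\frac{i \sqrt{8369854}}{47} \approx 61.555 i$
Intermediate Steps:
$v{\left(G \right)} = -2 + \frac{1}{12 + G}$
$\sqrt{v{\left(35 \right)} - 3787} = \sqrt{\frac{-23 - 70}{12 + 35} - 3787} = \sqrt{\frac{-23 - 70}{47} - 3787} = \sqrt{\frac{1}{47} \left(-93\right) - 3787} = \sqrt{- \frac{93}{47} - 3787} = \sqrt{- \frac{178082}{47}} = \frac{i \sqrt{8369854}}{47}$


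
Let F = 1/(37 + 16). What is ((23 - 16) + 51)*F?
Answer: 58/53 ≈ 1.0943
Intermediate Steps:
F = 1/53 ≈ 0.018868
((23 - 16) + 51)*F = ((23 - 16) + 51)*(1/53) = (7 + 51)*(1/53) = 58*(1/53) = 58/53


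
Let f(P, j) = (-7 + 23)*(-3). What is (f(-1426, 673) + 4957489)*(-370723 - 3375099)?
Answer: -18569691561502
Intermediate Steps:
f(P, j) = -48 (f(P, j) = 16*(-3) = -48)
(f(-1426, 673) + 4957489)*(-370723 - 3375099) = (-48 + 4957489)*(-370723 - 3375099) = 4957441*(-3745822) = -18569691561502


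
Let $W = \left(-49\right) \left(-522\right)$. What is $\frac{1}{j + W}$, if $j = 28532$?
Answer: $\frac{1}{54110} \approx 1.8481 \cdot 10^{-5}$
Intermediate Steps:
$W = 25578$
$\frac{1}{j + W} = \frac{1}{28532 + 25578} = \frac{1}{54110}$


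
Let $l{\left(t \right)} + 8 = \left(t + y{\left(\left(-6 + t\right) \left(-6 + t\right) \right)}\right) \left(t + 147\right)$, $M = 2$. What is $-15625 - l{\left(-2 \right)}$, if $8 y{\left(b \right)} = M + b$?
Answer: $- \frac{66093}{4} \approx -16523.0$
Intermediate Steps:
$y{\left(b \right)} = \frac{1}{4} + \frac{b}{8}$ ($y{\left(b \right)} = \frac{2 + b}{8} = \frac{1}{4} + \frac{b}{8}$)
$l{\left(t \right)} = -8 + \left(147 + t\right) \left(\frac{1}{4} + t + \frac{\left(-6 + t\right)^{2}}{8}\right)$ ($l{\left(t \right)} = -8 + \left(t + \left(\frac{1}{4} + \frac{\left(-6 + t\right) \left(-6 + t\right)}{8}\right)\right) \left(t + 147\right) = -8 + \left(t + \left(\frac{1}{4} + \frac{\left(-6 + t\right)^{2}}{8}\right)\right) \left(147 + t\right) = -8 + \left(\frac{1}{4} + t + \frac{\left(-6 + t\right)^{2}}{8}\right) \left(147 + t\right) = -8 + \left(147 + t\right) \left(\frac{1}{4} + t + \frac{\left(-6 + t\right)^{2}}{8}\right)$)
$-15625 - l{\left(-2 \right)} = -15625 - \left(\frac{2761}{4} - - \frac{275}{2} + \frac{\left(-2\right)^{3}}{8} + \frac{143 \left(-2\right)^{2}}{8}\right) = -15625 - \left(\frac{2761}{4} + \frac{275}{2} + \frac{1}{8} \left(-8\right) + \frac{143}{8} \cdot 4\right) = -15625 - \left(\frac{2761}{4} + \frac{275}{2} - 1 + \frac{143}{2}\right) = -15625 - \frac{3593}{4} = - \frac{66093}{4}$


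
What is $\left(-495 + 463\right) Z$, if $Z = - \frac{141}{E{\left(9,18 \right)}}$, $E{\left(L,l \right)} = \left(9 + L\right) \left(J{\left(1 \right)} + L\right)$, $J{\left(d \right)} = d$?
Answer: $\frac{376}{15} \approx 25.067$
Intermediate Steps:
$E{\left(L,l \right)} = \left(1 + L\right) \left(9 + L\right)$ ($E{\left(L,l \right)} = \left(9 + L\right) \left(1 + L\right) = \left(1 + L\right) \left(9 + L\right)$)
$Z = - \frac{47}{60}$ ($Z = - \frac{141}{9 + 9^{2} + 10 \cdot 9} = - \frac{141}{9 + 81 + 90} = - \frac{141}{180} = \left(-141\right) \frac{1}{180} = - \frac{47}{60} \approx -0.78333$)
$\left(-495 + 463\right) Z = \left(-495 + 463\right) \left(- \frac{47}{60}\right) = \left(-32\right) \left(- \frac{47}{60}\right) = \frac{376}{15}$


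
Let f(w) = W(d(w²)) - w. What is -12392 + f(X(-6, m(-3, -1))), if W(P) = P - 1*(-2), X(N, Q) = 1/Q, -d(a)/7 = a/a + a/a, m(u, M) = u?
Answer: -37211/3 ≈ -12404.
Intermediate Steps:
d(a) = -14 (d(a) = -7*(a/a + a/a) = -7*(1 + 1) = -7*2 = -14)
W(P) = 2 + P (W(P) = P + 2 = 2 + P)
f(w) = -12 - w (f(w) = (2 - 14) - w = -12 - w)
-12392 + f(X(-6, m(-3, -1))) = -12392 + (-12 - 1/(-3)) = -12392 + (-12 - 1*(-⅓)) = -12392 + (-12 + ⅓) = -12392 - 35/3 = -37211/3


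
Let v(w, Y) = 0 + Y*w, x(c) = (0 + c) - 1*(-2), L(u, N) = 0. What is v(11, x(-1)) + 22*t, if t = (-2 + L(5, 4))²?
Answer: 99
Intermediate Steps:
x(c) = 2 + c (x(c) = c + 2 = 2 + c)
v(w, Y) = Y*w
t = 4 (t = (-2 + 0)² = (-2)² = 4)
v(11, x(-1)) + 22*t = (2 - 1)*11 + 22*4 = 1*11 + 88 = 11 + 88 = 99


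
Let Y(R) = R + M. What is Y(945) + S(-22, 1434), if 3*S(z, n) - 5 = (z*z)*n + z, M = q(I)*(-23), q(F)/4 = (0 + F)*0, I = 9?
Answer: 696874/3 ≈ 2.3229e+5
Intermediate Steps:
q(F) = 0 (q(F) = 4*((0 + F)*0) = 4*(F*0) = 4*0 = 0)
M = 0 (M = 0*(-23) = 0)
S(z, n) = 5/3 + z/3 + n*z**2/3 (S(z, n) = 5/3 + ((z*z)*n + z)/3 = 5/3 + (z**2*n + z)/3 = 5/3 + (n*z**2 + z)/3 = 5/3 + (z + n*z**2)/3 = 5/3 + (z/3 + n*z**2/3) = 5/3 + z/3 + n*z**2/3)
Y(R) = R (Y(R) = R + 0 = R)
Y(945) + S(-22, 1434) = 945 + (5/3 + (1/3)*(-22) + (1/3)*1434*(-22)**2) = 945 + (5/3 - 22/3 + (1/3)*1434*484) = 945 + (5/3 - 22/3 + 231352) = 945 + 694039/3 = 696874/3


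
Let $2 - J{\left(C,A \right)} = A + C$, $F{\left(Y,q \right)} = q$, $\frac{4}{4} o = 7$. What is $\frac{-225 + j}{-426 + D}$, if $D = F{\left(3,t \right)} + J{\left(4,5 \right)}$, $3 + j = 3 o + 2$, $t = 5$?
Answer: $\frac{205}{428} \approx 0.47897$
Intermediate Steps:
$o = 7$
$j = 20$ ($j = -3 + \left(3 \cdot 7 + 2\right) = -3 + \left(21 + 2\right) = -3 + 23 = 20$)
$J{\left(C,A \right)} = 2 - A - C$ ($J{\left(C,A \right)} = 2 - \left(A + C\right) = 2 - A - C$)
$D = -2$ ($D = 5 - 7 = -2$)
$\frac{-225 + j}{-426 + D} = \frac{-225 + 20}{-426 - 2} = - \frac{205}{-428} = \left(-205\right) \left(- \frac{1}{428}\right) = \frac{205}{428}$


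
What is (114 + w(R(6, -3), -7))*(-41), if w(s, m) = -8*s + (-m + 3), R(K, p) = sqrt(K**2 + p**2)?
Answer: -5084 + 984*sqrt(5) ≈ -2883.7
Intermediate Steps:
w(s, m) = 3 - m - 8*s (w(s, m) = -8*s + (3 - m) = 3 - m - 8*s)
(114 + w(R(6, -3), -7))*(-41) = (114 + (3 - 1*(-7) - 8*sqrt(6**2 + (-3)**2)))*(-41) = (114 + (3 + 7 - 8*sqrt(36 + 9)))*(-41) = (114 + (3 + 7 - 24*sqrt(5)))*(-41) = (114 + (10 - 24*sqrt(5)))*(-41) = (124 - 24*sqrt(5))*(-41) = -5084 + 984*sqrt(5)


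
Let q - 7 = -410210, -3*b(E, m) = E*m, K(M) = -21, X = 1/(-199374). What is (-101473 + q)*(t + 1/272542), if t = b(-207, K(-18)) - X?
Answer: 347302093619320136/468429213 ≈ 7.4142e+8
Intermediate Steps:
X = -1/199374 ≈ -5.0157e-6
b(E, m) = -E*m/3
q = -410203 (q = 7 - 410210 = -410203)
t = -288892925/199374 (t = -⅓*(-207)*(-21) - 1*(-1/199374) = -1449 + 1/199374 = -288892925/199374 ≈ -1449.0)
(-101473 + q)*(t + 1/272542) = (-101473 - 410203)*(-288892925/199374 + 1/272542) = -511676*(-288892925/199374 + 1/272542) = -511676*(-19683863841494/13584447177) = 347302093619320136/468429213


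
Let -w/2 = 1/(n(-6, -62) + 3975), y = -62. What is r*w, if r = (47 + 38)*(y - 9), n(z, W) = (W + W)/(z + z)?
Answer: 18105/5978 ≈ 3.0286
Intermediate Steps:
n(z, W) = W/z (n(z, W) = (2*W)/((2*z)) = (2*W)*(1/(2*z)) = W/z)
r = -6035 (r = (47 + 38)*(-62 - 9) = 85*(-71) = -6035)
w = -3/5978 (w = -2/(-62/(-6) + 3975) = -2/(-62*(-⅙) + 3975) = -2/(31/3 + 3975) = -2/11956/3 = -2*3/11956 = -3/5978 ≈ -0.00050184)
r*w = -6035*(-3/5978) = 18105/5978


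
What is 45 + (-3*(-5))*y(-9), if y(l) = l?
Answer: -90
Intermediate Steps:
45 + (-3*(-5))*y(-9) = 45 - 3*(-5)*(-9) = 45 + 15*(-9) = 45 - 135 = -90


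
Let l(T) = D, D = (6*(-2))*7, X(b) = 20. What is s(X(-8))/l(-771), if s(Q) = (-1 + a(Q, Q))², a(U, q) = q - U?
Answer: -1/84 ≈ -0.011905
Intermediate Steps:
D = -84 (D = -12*7 = -84)
l(T) = -84
s(Q) = 1 (s(Q) = (-1 + (Q - Q))² = (-1 + 0)² = (-1)² = 1)
s(X(-8))/l(-771) = 1/(-84) = 1*(-1/84) = -1/84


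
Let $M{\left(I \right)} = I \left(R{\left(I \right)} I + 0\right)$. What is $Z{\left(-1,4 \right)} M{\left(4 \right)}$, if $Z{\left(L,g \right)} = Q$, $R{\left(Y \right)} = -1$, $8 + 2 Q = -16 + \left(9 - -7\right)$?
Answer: $64$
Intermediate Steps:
$Q = -4$ ($Q = -4 + \frac{-16 + \left(9 - -7\right)}{2} = -4 + \frac{-16 + \left(9 + 7\right)}{2} = -4 + \frac{-16 + 16}{2} = -4 + \frac{1}{2} \cdot 0 = -4 + 0 = -4$)
$Z{\left(L,g \right)} = -4$
$M{\left(I \right)} = - I^{2}$ ($M{\left(I \right)} = I \left(- I + 0\right) = I \left(- I\right) = - I^{2}$)
$Z{\left(-1,4 \right)} M{\left(4 \right)} = - 4 \left(- 4^{2}\right) = - 4 \left(\left(-1\right) 16\right) = \left(-4\right) \left(-16\right) = 64$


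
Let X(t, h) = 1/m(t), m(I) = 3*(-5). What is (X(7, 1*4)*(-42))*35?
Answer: 98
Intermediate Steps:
m(I) = -15
X(t, h) = -1/15 (X(t, h) = 1/(-15) = -1/15)
(X(7, 1*4)*(-42))*35 = -1/15*(-42)*35 = (14/5)*35 = 98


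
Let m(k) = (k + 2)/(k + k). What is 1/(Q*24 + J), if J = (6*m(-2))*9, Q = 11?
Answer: 1/264 ≈ 0.0037879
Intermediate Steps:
m(k) = (2 + k)/(2*k) (m(k) = (2 + k)/((2*k)) = (2 + k)*(1/(2*k)) = (2 + k)/(2*k))
J = 0 (J = (6*((1/2)*(2 - 2)/(-2)))*9 = (6*((1/2)*(-1/2)*0))*9 = (6*0)*9 = 0*9 = 0)
1/(Q*24 + J) = 1/(11*24 + 0) = 1/(264 + 0) = 1/264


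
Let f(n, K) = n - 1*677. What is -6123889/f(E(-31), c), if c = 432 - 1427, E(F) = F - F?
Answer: 6123889/677 ≈ 9045.6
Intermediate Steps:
E(F) = 0
c = -995
f(n, K) = -677 + n (f(n, K) = n - 677 = -677 + n)
-6123889/f(E(-31), c) = -6123889/(-677 + 0) = -6123889/(-677) = -6123889*(-1/677) = 6123889/677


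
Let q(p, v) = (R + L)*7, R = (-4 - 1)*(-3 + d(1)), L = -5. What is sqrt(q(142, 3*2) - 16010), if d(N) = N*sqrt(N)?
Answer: 15*I*sqrt(71) ≈ 126.39*I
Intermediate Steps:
d(N) = N**(3/2)
R = 10 (R = (-4 - 1)*(-3 + 1**(3/2)) = -5*(-3 + 1) = -5*(-2) = 10)
q(p, v) = 35 (q(p, v) = (10 - 5)*7 = 5*7 = 35)
sqrt(q(142, 3*2) - 16010) = sqrt(35 - 16010) = sqrt(-15975) = 15*I*sqrt(71)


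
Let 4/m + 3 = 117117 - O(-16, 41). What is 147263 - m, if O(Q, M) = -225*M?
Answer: 18605060153/126339 ≈ 1.4726e+5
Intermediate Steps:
m = 4/126339 (m = 4/(-3 + (117117 - (-225)*41)) = 4/(-3 + (117117 - 1*(-9225))) = 4/(-3 + (117117 + 9225)) = 4/(-3 + 126342) = 4/126339 ≈ 3.1661e-5)
147263 - m = 147263 - 1*4/126339 = 147263 - 4/126339 = 18605060153/126339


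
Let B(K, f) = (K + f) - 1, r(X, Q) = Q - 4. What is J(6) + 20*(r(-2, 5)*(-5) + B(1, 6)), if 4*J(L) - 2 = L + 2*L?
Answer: 25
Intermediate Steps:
r(X, Q) = -4 + Q
B(K, f) = -1 + K + f
J(L) = ½ + 3*L/4 (J(L) = ½ + (L + 2*L)/4 = ½ + (3*L)/4 = ½ + 3*L/4)
J(6) + 20*(r(-2, 5)*(-5) + B(1, 6)) = (½ + (¾)*6) + 20*((-4 + 5)*(-5) + (-1 + 1 + 6)) = (½ + 9/2) + 20*(1*(-5) + 6) = 5 + 20*(-5 + 6) = 5 + 20*1 = 5 + 20 = 25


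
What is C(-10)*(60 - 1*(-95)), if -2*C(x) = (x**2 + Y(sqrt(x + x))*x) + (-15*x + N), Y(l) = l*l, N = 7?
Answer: -70835/2 ≈ -35418.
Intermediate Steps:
Y(l) = l**2
C(x) = -7/2 - 3*x**2/2 + 15*x/2 (C(x) = -((x**2 + (sqrt(x + x))**2*x) + (-15*x + 7))/2 = -((x**2 + (sqrt(2*x))**2*x) + (7 - 15*x))/2 = -((x**2 + (sqrt(2)*sqrt(x))**2*x) + (7 - 15*x))/2 = -((x**2 + (2*x)*x) + (7 - 15*x))/2 = -((x**2 + 2*x**2) + (7 - 15*x))/2 = -(3*x**2 + (7 - 15*x))/2 = -(7 - 15*x + 3*x**2)/2 = -7/2 - 3*x**2/2 + 15*x/2)
C(-10)*(60 - 1*(-95)) = (-7/2 - 3/2*(-10)**2 + (15/2)*(-10))*(60 - 1*(-95)) = (-7/2 - 3/2*100 - 75)*(60 + 95) = (-7/2 - 150 - 75)*155 = -457/2*155 = -70835/2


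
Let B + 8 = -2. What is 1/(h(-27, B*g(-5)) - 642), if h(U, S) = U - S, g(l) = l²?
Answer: -1/419 ≈ -0.0023866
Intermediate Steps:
B = -10 (B = -8 - 2 = -10)
1/(h(-27, B*g(-5)) - 642) = 1/((-27 - (-10)*(-5)²) - 642) = 1/((-27 - (-10)*25) - 642) = 1/((-27 - 1*(-250)) - 642) = 1/((-27 + 250) - 642) = 1/(223 - 642) = 1/(-419) = -1/419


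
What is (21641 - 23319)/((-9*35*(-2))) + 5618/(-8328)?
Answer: -1459477/437220 ≈ -3.3381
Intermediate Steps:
(21641 - 23319)/((-9*35*(-2))) + 5618/(-8328) = -1678/((-315*(-2))) + 5618*(-1/8328) = -1678/630 - 2809/4164 = -1678*1/630 - 2809/4164 = -839/315 - 2809/4164 = -1459477/437220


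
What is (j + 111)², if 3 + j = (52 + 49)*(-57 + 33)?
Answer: 5363856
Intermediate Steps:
j = -2427 (j = -3 + (52 + 49)*(-57 + 33) = -3 + 101*(-24) = -3 - 2424 = -2427)
(j + 111)² = (-2427 + 111)² = (-2316)² = 5363856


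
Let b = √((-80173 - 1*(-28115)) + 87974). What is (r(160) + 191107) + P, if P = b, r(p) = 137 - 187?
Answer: 191057 + 2*√8979 ≈ 1.9125e+5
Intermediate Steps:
r(p) = -50
b = 2*√8979 (b = √((-80173 + 28115) + 87974) = √(-52058 + 87974) = √35916 = 2*√8979 ≈ 189.52)
P = 2*√8979 ≈ 189.52
(r(160) + 191107) + P = (-50 + 191107) + 2*√8979 = 191057 + 2*√8979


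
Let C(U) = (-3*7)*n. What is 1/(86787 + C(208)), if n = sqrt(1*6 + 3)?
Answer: 1/86724 ≈ 1.1531e-5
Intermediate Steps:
n = 3 (n = sqrt(6 + 3) = sqrt(9) = 3)
C(U) = -63 (C(U) = -3*7*3 = -21*3 = -63)
1/(86787 + C(208)) = 1/(86787 - 63) = 1/86724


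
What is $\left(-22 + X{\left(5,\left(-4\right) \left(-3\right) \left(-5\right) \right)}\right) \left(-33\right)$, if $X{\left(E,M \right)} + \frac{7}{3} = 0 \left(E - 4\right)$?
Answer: $803$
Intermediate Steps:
$X{\left(E,M \right)} = - \frac{7}{3}$ ($X{\left(E,M \right)} = - \frac{7}{3} + 0 \left(E - 4\right) = - \frac{7}{3} + 0 \left(-4 + E\right) = - \frac{7}{3} + 0 = - \frac{7}{3}$)
$\left(-22 + X{\left(5,\left(-4\right) \left(-3\right) \left(-5\right) \right)}\right) \left(-33\right) = \left(-22 - \frac{7}{3}\right) \left(-33\right) = \left(- \frac{73}{3}\right) \left(-33\right) = 803$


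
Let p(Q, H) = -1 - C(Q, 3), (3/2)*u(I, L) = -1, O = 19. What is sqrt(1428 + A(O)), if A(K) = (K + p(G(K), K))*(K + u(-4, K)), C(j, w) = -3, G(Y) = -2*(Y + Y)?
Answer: 7*sqrt(37) ≈ 42.579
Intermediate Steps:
u(I, L) = -2/3 (u(I, L) = (2/3)*(-1) = -2/3)
G(Y) = -4*Y
p(Q, H) = 2 (p(Q, H) = -1 - 1*(-3) = -1 + 3 = 2)
A(K) = (2 + K)*(-2/3 + K) (A(K) = (K + 2)*(K - 2/3) = (2 + K)*(-2/3 + K))
sqrt(1428 + A(O)) = sqrt(1428 + (-4/3 + 19**2 + (4/3)*19)) = sqrt(1428 + (-4/3 + 361 + 76/3)) = sqrt(1428 + 385) = sqrt(1813) = 7*sqrt(37)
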